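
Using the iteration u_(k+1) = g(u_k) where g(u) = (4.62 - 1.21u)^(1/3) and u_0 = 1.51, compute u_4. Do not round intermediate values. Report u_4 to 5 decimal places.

1.42542

u_1 = g(1.510000) = 1.408267
u_2 = g(1.408267) = 1.428660
u_3 = g(1.428660) = 1.424619
u_4 = g(1.424619) = 1.425422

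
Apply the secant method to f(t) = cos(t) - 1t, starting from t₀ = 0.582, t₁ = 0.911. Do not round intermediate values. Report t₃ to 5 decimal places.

f(t_0) = 0.253365, f(t_1) = -0.298044
t_2 = 0.911000 - (-0.298044)·(0.911000 - 0.582000)/(-0.298044 - (0.253365)) = 0.733171; f(t_2) = 0.009885
t_3 = 0.733171 - (0.009885)·(0.733171 - 0.911000)/(0.009885 - (-0.298044)) = 0.738880; f(t_3) = 0.000344

0.73888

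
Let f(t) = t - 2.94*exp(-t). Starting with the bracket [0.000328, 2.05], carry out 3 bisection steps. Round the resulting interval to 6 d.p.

f(0.000328) = -2.938708, f(2.050000) = 1.671519 (opposite signs)
step 1: m = 1.025164, f(m) = -0.029525 < 0 → root in [1.025164, 2.050000]
step 2: m = 1.537582, f(m) = 0.905776 > 0 → root in [1.025164, 1.537582]
step 3: m = 1.281373, f(m) = 0.465065 > 0 → root in [1.025164, 1.281373]

[1.025164, 1.281373]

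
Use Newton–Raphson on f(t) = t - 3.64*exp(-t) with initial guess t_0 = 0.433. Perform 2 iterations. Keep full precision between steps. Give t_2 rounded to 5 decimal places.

1.14550

f'(t) = 1 + 3.64*exp(-t)
t_0 = 0.433000: f = -1.927760, f' = 3.360760 → t_1 = 0.433000 - (-1.927760)/(3.360760) = 1.006608
t_1 = 1.006608: f = -0.323653, f' = 2.330261 → t_2 = 1.006608 - (-0.323653)/(2.330261) = 1.145500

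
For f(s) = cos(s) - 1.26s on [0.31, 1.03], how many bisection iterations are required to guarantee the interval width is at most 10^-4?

13

Initial width b − a = 1.03 − 0.31 = 0.720000.
After n steps the width is (b−a)/2^n; need (b−a)/2^n ≤ 10^-4.
So n ≥ log₂(0.720000/10^-4) = log₂(7200.0000) ≈ 12.8138.
Hence n = 13.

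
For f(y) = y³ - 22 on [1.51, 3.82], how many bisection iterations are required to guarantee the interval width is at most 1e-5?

18

Initial width b − a = 3.82 − 1.51 = 2.310000.
After n steps the width is (b−a)/2^n; need (b−a)/2^n ≤ 1e-5.
So n ≥ log₂(2.310000/1e-5) = log₂(231000.0000) ≈ 17.8175.
Hence n = 18.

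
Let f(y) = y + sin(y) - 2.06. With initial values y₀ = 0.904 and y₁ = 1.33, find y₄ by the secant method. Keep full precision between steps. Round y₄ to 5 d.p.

f(y_0) = -0.370193, f(y_1) = 0.241148
y_2 = 1.330000 - (0.241148)·(1.330000 - 0.904000)/(0.241148 - (-0.370193)) = 1.161961; f(y_2) = 0.019545
y_3 = 1.161961 - (0.019545)·(1.161961 - 1.330000)/(0.019545 - (0.241148)) = 1.147140; f(y_3) = -0.001268
y_4 = 1.147140 - (-0.001268)·(1.147140 - 1.161961)/(-0.001268 - (0.019545)) = 1.148043; f(y_4) = 0.000006

1.14804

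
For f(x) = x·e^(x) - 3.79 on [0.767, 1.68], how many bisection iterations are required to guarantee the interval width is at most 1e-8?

Initial width b − a = 1.68 − 0.767 = 0.913000.
After n steps the width is (b−a)/2^n; need (b−a)/2^n ≤ 1e-8.
So n ≥ log₂(0.913000/1e-8) = log₂(91300000.0000) ≈ 26.4441.
Hence n = 27.

27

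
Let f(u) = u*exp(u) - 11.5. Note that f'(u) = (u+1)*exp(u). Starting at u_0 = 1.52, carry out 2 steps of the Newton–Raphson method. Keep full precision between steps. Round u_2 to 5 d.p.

1.83932

u_0 = 1.520000: f = -4.550218, f' = 11.522007 → u_1 = 1.520000 - (-4.550218)/(11.522007) = 1.914915
u_1 = 1.914915: f = 1.495313, f' = 19.781678 → u_2 = 1.914915 - (1.495313)/(19.781678) = 1.839325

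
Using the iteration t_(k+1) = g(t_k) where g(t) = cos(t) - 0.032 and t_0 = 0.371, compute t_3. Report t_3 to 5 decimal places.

t_1 = g(0.371000) = 0.899965
t_2 = g(0.899965) = 0.589637
t_3 = g(0.589637) = 0.799142

0.79914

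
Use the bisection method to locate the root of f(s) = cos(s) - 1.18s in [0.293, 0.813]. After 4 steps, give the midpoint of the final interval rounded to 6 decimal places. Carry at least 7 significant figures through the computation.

0.666750

f(0.293000) = 0.611642, f(0.813000) = -0.272018 (opposite signs)
step 1: m = 0.553000, f(m) = 0.198413 > 0 → root in [0.553000, 0.813000]
step 2: m = 0.683000, f(m) = -0.030257 < 0 → root in [0.553000, 0.683000]
step 3: m = 0.618000, f(m) = 0.085799 > 0 → root in [0.618000, 0.683000]
step 4: m = 0.650500, f(m) = 0.028191 > 0 → root in [0.650500, 0.683000]
Midpoint of [0.650500, 0.683000] = 0.666750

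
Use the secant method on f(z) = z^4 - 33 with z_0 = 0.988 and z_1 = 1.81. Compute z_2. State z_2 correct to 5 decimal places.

3.68154

Secant update: z_(k+1) = z_k − f(z_k)·(z_k − z_(k-1))/(f(z_k) − f(z_(k-1))).
f(z_0) = -32.047143, f(z_1) = -22.267169
z_2 = 1.810000 - (-22.267169)·(1.810000 - 0.988000)/(-22.267169 - (-32.047143)) = 3.681540; f(z_2) = 150.703781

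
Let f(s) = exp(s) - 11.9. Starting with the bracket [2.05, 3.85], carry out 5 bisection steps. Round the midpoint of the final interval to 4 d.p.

2.4719

f(2.050000) = -4.132099, f(3.850000) = 35.093063 (opposite signs)
step 1: m = 2.950000, f(m) = 7.205954 > 0 → root in [2.050000, 2.950000]
step 2: m = 2.500000, f(m) = 0.282494 > 0 → root in [2.050000, 2.500000]
step 3: m = 2.275000, f(m) = -2.172081 < 0 → root in [2.275000, 2.500000]
step 4: m = 2.387500, f(m) = -1.013756 < 0 → root in [2.387500, 2.500000]
step 5: m = 2.443750, f(m) = -0.383855 < 0 → root in [2.443750, 2.500000]
Midpoint of [2.443750, 2.500000] = 2.471875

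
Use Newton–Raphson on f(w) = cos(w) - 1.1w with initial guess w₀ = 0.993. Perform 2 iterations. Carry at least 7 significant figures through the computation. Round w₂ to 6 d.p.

0.697084

f'(w) = -sin(w) - 1.1
w_0 = 0.993000: f = -0.546121, f' = -1.937668 → w_1 = 0.993000 - (-0.546121)/(-1.937668) = 0.711156
w_1 = 0.711156: f = -0.024663, f' = -1.752710 → w_2 = 0.711156 - (-0.024663)/(-1.752710) = 0.697084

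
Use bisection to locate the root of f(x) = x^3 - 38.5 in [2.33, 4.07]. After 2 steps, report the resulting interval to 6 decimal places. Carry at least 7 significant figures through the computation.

f(2.330000) = -25.850663, f(4.070000) = 28.919143 (opposite signs)
step 1: m = 3.200000, f(m) = -5.732000 < 0 → root in [3.200000, 4.070000]
step 2: m = 3.635000, f(m) = 9.530073 > 0 → root in [3.200000, 3.635000]

[3.200000, 3.635000]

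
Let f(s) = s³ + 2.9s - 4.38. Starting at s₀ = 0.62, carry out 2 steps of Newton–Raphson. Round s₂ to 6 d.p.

1.085117

f'(s) = 3s² + 2.9
s_0 = 0.620000: f = -2.343672, f' = 4.053200 → s_1 = 0.620000 - (-2.343672)/(4.053200) = 1.198228
s_1 = 1.198228: f = 0.815214, f' = 7.207248 → s_2 = 1.198228 - (0.815214)/(7.207248) = 1.085117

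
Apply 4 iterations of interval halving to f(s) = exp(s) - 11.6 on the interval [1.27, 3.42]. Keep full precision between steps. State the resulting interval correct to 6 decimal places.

f(1.270000) = -8.039147, f(3.420000) = 18.969415 (opposite signs)
step 1: m = 2.345000, f(m) = -1.166727 < 0 → root in [2.345000, 3.420000]
step 2: m = 2.882500, f(m) = 6.258865 > 0 → root in [2.345000, 2.882500]
step 3: m = 2.613750, f(m) = 2.050143 > 0 → root in [2.345000, 2.613750]
step 4: m = 2.479375, f(m) = 0.333803 > 0 → root in [2.345000, 2.479375]

[2.345000, 2.479375]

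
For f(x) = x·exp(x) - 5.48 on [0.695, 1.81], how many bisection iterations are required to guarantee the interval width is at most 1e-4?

14

Initial width b − a = 1.81 − 0.695 = 1.115000.
After n steps the width is (b−a)/2^n; need (b−a)/2^n ≤ 1e-4.
So n ≥ log₂(1.115000/1e-4) = log₂(11150.0000) ≈ 13.4448.
Hence n = 14.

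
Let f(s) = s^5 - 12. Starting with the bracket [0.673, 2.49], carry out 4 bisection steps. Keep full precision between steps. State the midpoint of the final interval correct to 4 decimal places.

1.6383

f(0.673000) = -11.861938, f(2.490000) = 83.718688 (opposite signs)
step 1: m = 1.581500, f(m) = -2.106591 < 0 → root in [1.581500, 2.490000]
step 2: m = 2.035750, f(m) = 22.964089 > 0 → root in [1.581500, 2.035750]
step 3: m = 1.808625, f(m) = 7.352748 > 0 → root in [1.581500, 1.808625]
step 4: m = 1.695063, f(m) = 1.993572 > 0 → root in [1.581500, 1.695063]
Midpoint of [1.581500, 1.695063] = 1.638281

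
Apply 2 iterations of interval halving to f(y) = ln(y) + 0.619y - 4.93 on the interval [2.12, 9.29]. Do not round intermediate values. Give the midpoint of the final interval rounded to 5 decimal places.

4.80875

f(2.120000) = -2.866304, f(9.290000) = 3.049449 (opposite signs)
step 1: m = 5.705000, f(m) = 0.342738 > 0 → root in [2.120000, 5.705000]
step 2: m = 3.912500, f(m) = -1.143986 < 0 → root in [3.912500, 5.705000]
Midpoint of [3.912500, 5.705000] = 4.808750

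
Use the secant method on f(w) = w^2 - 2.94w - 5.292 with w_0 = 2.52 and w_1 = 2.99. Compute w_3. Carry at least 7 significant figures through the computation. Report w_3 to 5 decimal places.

f(w_0) = -6.350400, f(w_1) = -5.142500
w_2 = 2.990000 - (-5.142500)·(2.990000 - 2.520000)/(-5.142500 - (-6.350400)) = 4.990973; f(w_2) = 4.944349
w_3 = 4.990973 - (4.944349)·(4.990973 - 2.990000)/(4.944349 - (-5.142500)) = 4.010140; f(w_3) = -1.000587

4.01014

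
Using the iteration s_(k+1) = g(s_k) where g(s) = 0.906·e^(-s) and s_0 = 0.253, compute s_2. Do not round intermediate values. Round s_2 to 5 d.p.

s_1 = g(0.253000) = 0.703480
s_2 = g(0.703480) = 0.448343

0.44834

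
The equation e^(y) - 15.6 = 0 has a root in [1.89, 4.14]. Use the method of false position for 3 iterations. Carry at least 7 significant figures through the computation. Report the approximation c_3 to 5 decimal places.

False-position update: c = (a·f(b) − b·f(a))/(f(b) − f(a)); replace the endpoint whose sign matches f(c).
f(1.890000) = -8.980631, f(4.140000) = 47.202821
step 1: c = 2.249651, f(c) = -6.115577 < 0 → new bracket [2.249651, 4.140000]
step 2: c = 2.466472, f(c) = -3.819186 < 0 → new bracket [2.466472, 4.140000]
step 3: c = 2.591742, f(c) = -2.246987 < 0 → new bracket [2.591742, 4.140000]

2.59174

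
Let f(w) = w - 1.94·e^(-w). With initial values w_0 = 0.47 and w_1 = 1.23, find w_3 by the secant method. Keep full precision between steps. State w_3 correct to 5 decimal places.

0.83586

f(w_0) = -0.742504, f(w_1) = 0.662952
w_2 = 1.230000 - (0.662952)·(1.230000 - 0.470000)/(0.662952 - (-0.742504)) = 0.871509; f(w_2) = 0.059968
w_3 = 0.871509 - (0.059968)·(0.871509 - 1.230000)/(0.059968 - (0.662952)) = 0.835856; f(w_3) = -0.005140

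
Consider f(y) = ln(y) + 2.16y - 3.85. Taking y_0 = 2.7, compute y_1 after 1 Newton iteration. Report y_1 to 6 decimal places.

1.524183

Newton update: y ← y − f(y)/f'(y).
f'(y) = 1/y + 2.16
y_0 = 2.700000: f = 2.975252, f' = 2.530370 → y_1 = 2.700000 - (2.975252)/(2.530370) = 1.524183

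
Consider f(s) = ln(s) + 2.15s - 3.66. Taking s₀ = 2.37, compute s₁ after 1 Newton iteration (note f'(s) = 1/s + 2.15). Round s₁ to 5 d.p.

1.47636

s_0 = 2.370000: f = 2.298390, f' = 2.571941 → s_1 = 2.370000 - (2.298390)/(2.571941) = 1.476360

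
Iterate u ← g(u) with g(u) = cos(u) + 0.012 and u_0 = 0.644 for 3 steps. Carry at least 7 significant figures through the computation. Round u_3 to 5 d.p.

0.77667

u_1 = g(0.644000) = 0.811701
u_2 = g(0.811701) = 0.700266
u_3 = g(0.700266) = 0.776671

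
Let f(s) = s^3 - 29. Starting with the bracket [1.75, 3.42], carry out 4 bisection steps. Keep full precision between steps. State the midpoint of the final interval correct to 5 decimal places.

f(1.750000) = -23.640625, f(3.420000) = 11.001688 (opposite signs)
step 1: m = 2.585000, f(m) = -11.726448 < 0 → root in [2.585000, 3.420000]
step 2: m = 3.002500, f(m) = -1.932444 < 0 → root in [3.002500, 3.420000]
step 3: m = 3.211250, f(m) = 4.114816 > 0 → root in [3.002500, 3.211250]
step 4: m = 3.106875, f(m) = 0.989646 > 0 → root in [3.002500, 3.106875]
Midpoint of [3.002500, 3.106875] = 3.054688

3.05469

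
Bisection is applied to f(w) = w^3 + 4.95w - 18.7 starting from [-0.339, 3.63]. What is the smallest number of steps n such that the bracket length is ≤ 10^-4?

Initial width b − a = 3.63 − -0.339 = 3.969000.
After n steps the width is (b−a)/2^n; need (b−a)/2^n ≤ 10^-4.
So n ≥ log₂(3.969000/10^-4) = log₂(39690.0000) ≈ 15.2765.
Hence n = 16.

16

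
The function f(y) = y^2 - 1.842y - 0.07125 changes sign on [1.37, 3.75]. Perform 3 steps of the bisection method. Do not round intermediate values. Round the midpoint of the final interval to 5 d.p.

1.81625

f(1.370000) = -0.717890, f(3.750000) = 7.083750 (opposite signs)
step 1: m = 2.560000, f(m) = 1.766830 > 0 → root in [1.370000, 2.560000]
step 2: m = 1.965000, f(m) = 0.170445 > 0 → root in [1.370000, 1.965000]
step 3: m = 1.667500, f(m) = -0.362229 < 0 → root in [1.667500, 1.965000]
Midpoint of [1.667500, 1.965000] = 1.816250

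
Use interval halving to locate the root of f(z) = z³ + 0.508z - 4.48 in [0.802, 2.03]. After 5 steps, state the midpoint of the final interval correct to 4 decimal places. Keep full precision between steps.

f(0.802000) = -3.556734, f(2.030000) = 4.916667 (opposite signs)
step 1: m = 1.416000, f(m) = -0.921513 < 0 → root in [1.416000, 2.030000]
step 2: m = 1.723000, f(m) = 1.510404 > 0 → root in [1.416000, 1.723000]
step 3: m = 1.569500, f(m) = 0.183503 > 0 → root in [1.416000, 1.569500]
step 4: m = 1.492750, f(m) = -0.395384 < 0 → root in [1.492750, 1.569500]
step 5: m = 1.531125, f(m) = -0.112705 < 0 → root in [1.531125, 1.569500]
Midpoint of [1.531125, 1.569500] = 1.550312

1.5503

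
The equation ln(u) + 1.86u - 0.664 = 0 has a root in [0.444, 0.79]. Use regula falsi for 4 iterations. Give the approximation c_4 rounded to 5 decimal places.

f(0.444000) = -0.650091, f(0.790000) = 0.569678
step 1: c = 0.628405, f(c) = 0.040263 > 0 → new bracket [0.444000, 0.628405]
step 2: c = 0.617650, f(c) = 0.002996 > 0 → new bracket [0.444000, 0.617650]
step 3: c = 0.616853, f(c) = 0.000224 > 0 → new bracket [0.444000, 0.616853]
step 4: c = 0.616794, f(c) = 0.000017 > 0 → new bracket [0.444000, 0.616794]

0.61679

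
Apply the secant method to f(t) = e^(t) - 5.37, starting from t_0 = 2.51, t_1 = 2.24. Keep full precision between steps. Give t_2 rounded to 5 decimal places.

1.86691

Secant update: t_(k+1) = t_k − f(t_k)·(t_k − t_(k-1))/(f(t_k) − f(t_(k-1))).
f(t_0) = 6.934930, f(t_1) = 4.023331
t_2 = 2.240000 - (4.023331)·(2.240000 - 2.510000)/(4.023331 - (6.934930)) = 1.866906; f(t_2) = 1.098254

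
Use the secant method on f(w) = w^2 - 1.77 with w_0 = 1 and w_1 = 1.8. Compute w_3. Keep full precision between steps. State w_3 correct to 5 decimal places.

1.32195

f(w_0) = -0.770000, f(w_1) = 1.470000
w_2 = 1.800000 - (1.470000)·(1.800000 - 1.000000)/(1.470000 - (-0.770000)) = 1.275000; f(w_2) = -0.144375
w_3 = 1.275000 - (-0.144375)·(1.275000 - 1.800000)/(-0.144375 - (1.470000)) = 1.321951; f(w_3) = -0.022445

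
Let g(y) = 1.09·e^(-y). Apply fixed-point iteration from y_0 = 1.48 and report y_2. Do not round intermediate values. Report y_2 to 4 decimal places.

0.8505

y_1 = g(1.480000) = 0.248125
y_2 = g(0.248125) = 0.850486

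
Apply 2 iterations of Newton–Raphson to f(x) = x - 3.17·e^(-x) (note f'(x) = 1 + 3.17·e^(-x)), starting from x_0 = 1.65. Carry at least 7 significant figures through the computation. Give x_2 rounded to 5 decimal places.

1.07683

x_0 = 1.650000: f = 1.041202, f' = 1.608798 → x_1 = 1.650000 - (1.041202)/(1.608798) = 1.002808
x_1 = 1.002808: f = -0.160100, f' = 2.162908 → x_2 = 1.002808 - (-0.160100)/(2.162908) = 1.076829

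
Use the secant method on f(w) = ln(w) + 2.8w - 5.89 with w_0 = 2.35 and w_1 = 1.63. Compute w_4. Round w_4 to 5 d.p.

1.87842

Secant update: w_(k+1) = w_k − f(w_k)·(w_k − w_(k-1))/(f(w_k) − f(w_(k-1))).
f(w_0) = 1.544415, f(w_1) = -0.837420
w_2 = 1.630000 - (-0.837420)·(1.630000 - 2.350000)/(-0.837420 - (1.544415)) = 1.883142; f(w_2) = 0.015739
w_3 = 1.883142 - (0.015739)·(1.883142 - 1.630000)/(0.015739 - (-0.837420)) = 1.878472; f(w_3) = 0.000180
w_4 = 1.878472 - (0.000180)·(1.878472 - 1.883142)/(0.000180 - (0.015739)) = 1.878418; f(w_4) = -0.000000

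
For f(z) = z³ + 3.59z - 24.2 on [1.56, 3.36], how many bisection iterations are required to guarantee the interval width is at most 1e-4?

15

Initial width b − a = 3.36 − 1.56 = 1.800000.
After n steps the width is (b−a)/2^n; need (b−a)/2^n ≤ 1e-4.
So n ≥ log₂(1.800000/1e-4) = log₂(18000.0000) ≈ 14.1357.
Hence n = 15.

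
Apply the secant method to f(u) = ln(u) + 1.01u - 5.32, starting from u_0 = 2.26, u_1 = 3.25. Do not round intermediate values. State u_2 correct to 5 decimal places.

3.87373

f(u_0) = -2.222035, f(u_1) = -0.858845
u_2 = 3.250000 - (-0.858845)·(3.250000 - 2.260000)/(-0.858845 - (-2.222035)) = 3.873726; f(u_2) = -0.053320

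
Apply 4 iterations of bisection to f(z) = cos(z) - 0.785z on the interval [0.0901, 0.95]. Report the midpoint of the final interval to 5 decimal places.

f(0.090100) = 0.925215, f(0.950000) = -0.164067 (opposite signs)
step 1: m = 0.520050, f(m) = 0.459555 > 0 → root in [0.520050, 0.950000]
step 2: m = 0.735025, f(m) = 0.164819 > 0 → root in [0.735025, 0.950000]
step 3: m = 0.842512, f(m) = 0.004217 > 0 → root in [0.842512, 0.950000]
step 4: m = 0.896256, f(m) = -0.079023 < 0 → root in [0.842512, 0.896256]
Midpoint of [0.842512, 0.896256] = 0.869384

0.86938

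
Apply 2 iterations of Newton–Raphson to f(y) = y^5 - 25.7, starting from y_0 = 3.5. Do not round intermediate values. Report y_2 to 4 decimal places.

f'(y) = 5y^4
y_0 = 3.500000: f = 499.518750, f' = 750.312500 → y_1 = 3.500000 - (499.518750)/(750.312500) = 2.834252
y_1 = 2.834252: f = 157.191117, f' = 322.644372 → y_2 = 2.834252 - (157.191117)/(322.644372) = 2.347056

2.3471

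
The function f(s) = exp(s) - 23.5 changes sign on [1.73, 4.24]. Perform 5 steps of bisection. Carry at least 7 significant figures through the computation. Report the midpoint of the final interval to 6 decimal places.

3.181094

f(1.730000) = -17.859346, f(4.240000) = 45.907852 (opposite signs)
step 1: m = 2.985000, f(m) = -3.713498 < 0 → root in [2.985000, 4.240000]
step 2: m = 3.612500, f(m) = 13.558584 > 0 → root in [2.985000, 3.612500]
step 3: m = 3.298750, f(m) = 3.578769 > 0 → root in [2.985000, 3.298750]
step 4: m = 3.141875, f(m) = -0.352773 < 0 → root in [3.141875, 3.298750]
step 5: m = 3.220313, f(m) = 1.535943 > 0 → root in [3.141875, 3.220313]
Midpoint of [3.141875, 3.220313] = 3.181094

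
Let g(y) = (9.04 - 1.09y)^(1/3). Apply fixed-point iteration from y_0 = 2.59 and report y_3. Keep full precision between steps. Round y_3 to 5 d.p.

1.90849

y_1 = g(2.590000) = 1.838758
y_2 = g(1.838758) = 1.916183
y_3 = g(1.916183) = 1.908490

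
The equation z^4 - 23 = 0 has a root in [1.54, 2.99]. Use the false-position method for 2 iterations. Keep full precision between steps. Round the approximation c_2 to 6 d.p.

False-position update: c = (a·f(b) − b·f(a))/(f(b) − f(a)); replace the endpoint whose sign matches f(c).
f(1.540000) = -17.375513, f(2.990000) = 56.925388
step 1: c = 1.879087, f(c) = -10.532256 < 0 → new bracket [1.879087, 2.990000]
step 2: c = 2.052536, f(c) = -5.251451 < 0 → new bracket [2.052536, 2.990000]

2.052536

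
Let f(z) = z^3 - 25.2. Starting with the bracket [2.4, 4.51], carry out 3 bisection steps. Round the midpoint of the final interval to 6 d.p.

3.059375

f(2.400000) = -11.376000, f(4.510000) = 66.533851 (opposite signs)
step 1: m = 3.455000, f(m) = 16.042421 > 0 → root in [2.400000, 3.455000]
step 2: m = 2.927500, f(m) = -0.110575 < 0 → root in [2.927500, 3.455000]
step 3: m = 3.191250, f(m) = 7.299934 > 0 → root in [2.927500, 3.191250]
Midpoint of [2.927500, 3.191250] = 3.059375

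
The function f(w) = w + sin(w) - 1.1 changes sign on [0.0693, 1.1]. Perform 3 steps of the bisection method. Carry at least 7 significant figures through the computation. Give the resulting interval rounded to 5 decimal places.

[0.45581, 0.58465]

f(0.069300) = -0.961455, f(1.100000) = 0.891207 (opposite signs)
step 1: m = 0.584650, f(m) = 0.036558 > 0 → root in [0.069300, 0.584650]
step 2: m = 0.326975, f(m) = -0.451845 < 0 → root in [0.326975, 0.584650]
step 3: m = 0.455813, f(m) = -0.203995 < 0 → root in [0.455813, 0.584650]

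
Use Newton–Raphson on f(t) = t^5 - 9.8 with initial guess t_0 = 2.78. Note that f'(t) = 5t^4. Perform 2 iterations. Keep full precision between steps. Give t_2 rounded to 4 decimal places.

t_0 = 2.780000: f = 156.244303, f' = 298.640833 → t_1 = 2.780000 - (156.244303)/(298.640833) = 2.256815
t_1 = 2.256815: f = 48.743694, f' = 129.704219 → t_2 = 2.256815 - (48.743694)/(129.704219) = 1.881009

1.8810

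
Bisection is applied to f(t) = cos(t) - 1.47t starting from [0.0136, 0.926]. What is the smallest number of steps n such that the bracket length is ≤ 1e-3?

Initial width b − a = 0.926 − 0.0136 = 0.912400.
After n steps the width is (b−a)/2^n; need (b−a)/2^n ≤ 1e-3.
So n ≥ log₂(0.912400/1e-3) = log₂(912.4000) ≈ 9.8335.
Hence n = 10.

10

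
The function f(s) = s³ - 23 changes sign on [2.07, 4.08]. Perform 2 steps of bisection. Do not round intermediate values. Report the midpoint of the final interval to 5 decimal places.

f(2.070000) = -14.130257, f(4.080000) = 44.917312 (opposite signs)
step 1: m = 3.075000, f(m) = 6.076047 > 0 → root in [2.070000, 3.075000]
step 2: m = 2.572500, f(m) = -5.975822 < 0 → root in [2.572500, 3.075000]
Midpoint of [2.572500, 3.075000] = 2.823750

2.82375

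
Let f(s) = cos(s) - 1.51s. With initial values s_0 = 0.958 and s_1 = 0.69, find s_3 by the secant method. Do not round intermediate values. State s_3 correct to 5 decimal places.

f(s_0) = -0.871423, f(s_1) = -0.270654
s_2 = 0.690000 - (-0.270654)·(0.690000 - 0.958000)/(-0.270654 - (-0.871423)) = 0.569263; f(s_2) = -0.017288
s_3 = 0.569263 - (-0.017288)·(0.569263 - 0.690000)/(-0.017288 - (-0.270654)) = 0.561024; f(s_3) = -0.000436

0.56102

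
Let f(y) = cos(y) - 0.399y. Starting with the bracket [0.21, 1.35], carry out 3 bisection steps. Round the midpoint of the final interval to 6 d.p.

1.136250

f(0.210000) = 0.894241, f(1.350000) = -0.319643 (opposite signs)
step 1: m = 0.780000, f(m) = 0.399694 > 0 → root in [0.780000, 1.350000]
step 2: m = 1.065000, f(m) = 0.059569 > 0 → root in [1.065000, 1.350000]
step 3: m = 1.207500, f(m) = -0.126435 < 0 → root in [1.065000, 1.207500]
Midpoint of [1.065000, 1.207500] = 1.136250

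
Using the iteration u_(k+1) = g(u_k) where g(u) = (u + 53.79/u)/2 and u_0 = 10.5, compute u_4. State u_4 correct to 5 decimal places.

u_1 = g(10.500000) = 7.811429
u_2 = g(7.811429) = 7.348746
u_3 = g(7.348746) = 7.334181
u_4 = g(7.334181) = 7.334167

7.33417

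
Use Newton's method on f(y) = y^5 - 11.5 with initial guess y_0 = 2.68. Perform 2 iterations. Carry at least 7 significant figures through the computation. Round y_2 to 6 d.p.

1.851116

f'(y) = 5y^4
y_0 = 2.680000: f = 126.752811, f' = 257.934349 → y_1 = 2.680000 - (126.752811)/(257.934349) = 2.188585
y_1 = 2.188585: f = 38.713105, f' = 114.715914 → y_2 = 2.188585 - (38.713105)/(114.715914) = 1.851116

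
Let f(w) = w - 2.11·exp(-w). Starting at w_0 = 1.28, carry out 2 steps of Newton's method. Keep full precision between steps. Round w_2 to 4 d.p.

Newton update: w ← w − f(w)/f'(w).
f'(w) = 1 + 2.11·exp(-w)
w_0 = 1.280000: f = 0.693341, f' = 1.586659 → w_1 = 1.280000 - (0.693341)/(1.586659) = 0.843018
w_1 = 0.843018: f = -0.065146, f' = 1.908164 → w_2 = 0.843018 - (-0.065146)/(1.908164) = 0.877159

0.8772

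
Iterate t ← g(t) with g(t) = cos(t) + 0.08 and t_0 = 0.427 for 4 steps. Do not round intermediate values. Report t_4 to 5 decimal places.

t_1 = g(0.427000) = 0.990212
t_2 = g(0.990212) = 0.628512
t_3 = g(0.628512) = 0.888903
t_4 = g(0.888903) = 0.710264

0.71026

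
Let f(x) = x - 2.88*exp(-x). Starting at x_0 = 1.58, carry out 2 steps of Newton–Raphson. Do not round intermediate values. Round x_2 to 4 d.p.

1.0279

f'(x) = 1 + 2.88*exp(-x)
x_0 = 1.580000: f = 0.986792, f' = 1.593208 → x_1 = 1.580000 - (0.986792)/(1.593208) = 0.960626
x_1 = 0.960626: f = -0.141415, f' = 2.102041 → x_2 = 0.960626 - (-0.141415)/(2.102041) = 1.027901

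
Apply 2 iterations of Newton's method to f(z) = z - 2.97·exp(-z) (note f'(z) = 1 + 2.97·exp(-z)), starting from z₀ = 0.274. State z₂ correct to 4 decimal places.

Newton update: z ← z − f(z)/f'(z).
z_0 = 0.274000: f = -1.984186, f' = 3.258186 → z_1 = 0.274000 - (-1.984186)/(3.258186) = 0.882985
z_1 = 0.882985: f = -0.345249, f' = 2.228234 → z_2 = 0.882985 - (-0.345249)/(2.228234) = 1.037928

1.0379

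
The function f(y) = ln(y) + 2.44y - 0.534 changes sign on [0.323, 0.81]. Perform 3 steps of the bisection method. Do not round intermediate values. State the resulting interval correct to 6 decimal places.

[0.444750, 0.505625]

f(0.323000) = -0.875983, f(0.810000) = 1.231679 (opposite signs)
step 1: m = 0.566500, f(m) = 0.279982 > 0 → root in [0.323000, 0.566500]
step 2: m = 0.444750, f(m) = -0.259053 < 0 → root in [0.444750, 0.566500]
step 3: m = 0.505625, f(m) = 0.017765 > 0 → root in [0.444750, 0.505625]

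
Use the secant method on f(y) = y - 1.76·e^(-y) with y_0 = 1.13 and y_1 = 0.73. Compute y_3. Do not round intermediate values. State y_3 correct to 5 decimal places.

0.79495

f(y_0) = 0.561461, f(y_1) = -0.118160
y_2 = 0.730000 - (-0.118160)·(0.730000 - 1.130000)/(-0.118160 - (0.561461)) = 0.799545; f(y_2) = 0.008365
y_3 = 0.799545 - (0.008365)·(0.799545 - 0.730000)/(0.008365 - (-0.118160)) = 0.794947; f(y_3) = 0.000121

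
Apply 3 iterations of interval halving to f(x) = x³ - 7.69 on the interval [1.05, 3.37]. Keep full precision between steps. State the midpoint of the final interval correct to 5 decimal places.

f(1.050000) = -6.532375, f(3.370000) = 30.582753 (opposite signs)
step 1: m = 2.210000, f(m) = 3.103861 > 0 → root in [1.050000, 2.210000]
step 2: m = 1.630000, f(m) = -3.359253 < 0 → root in [1.630000, 2.210000]
step 3: m = 1.920000, f(m) = -0.612112 < 0 → root in [1.920000, 2.210000]
Midpoint of [1.920000, 2.210000] = 2.065000

2.06500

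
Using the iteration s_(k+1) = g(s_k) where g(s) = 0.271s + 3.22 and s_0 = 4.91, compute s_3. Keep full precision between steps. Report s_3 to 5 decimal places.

4.42682

s_1 = g(4.910000) = 4.550610
s_2 = g(4.550610) = 4.453215
s_3 = g(4.453215) = 4.426821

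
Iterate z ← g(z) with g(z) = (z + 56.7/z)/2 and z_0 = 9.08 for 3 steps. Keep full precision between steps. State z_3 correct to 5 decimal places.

z_1 = g(9.080000) = 7.662247
z_2 = g(7.662247) = 7.531083
z_3 = g(7.531083) = 7.529940

7.52994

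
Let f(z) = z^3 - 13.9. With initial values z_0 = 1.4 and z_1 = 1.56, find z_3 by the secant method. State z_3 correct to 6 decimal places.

2.159654

f(z_0) = -11.156000, f(z_1) = -10.103584
z_2 = 1.560000 - (-10.103584)·(1.560000 - 1.400000)/(-10.103584 - (-11.156000)) = 3.096059; f(z_2) = 15.777536
z_3 = 3.096059 - (15.777536)·(3.096059 - 1.560000)/(15.777536 - (-10.103584)) = 2.159654; f(z_3) = -3.827153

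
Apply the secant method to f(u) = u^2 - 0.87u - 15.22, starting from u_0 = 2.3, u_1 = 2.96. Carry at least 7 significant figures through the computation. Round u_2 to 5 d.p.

f(u_0) = -11.931000, f(u_1) = -9.033600
u_2 = 2.960000 - (-9.033600)·(2.960000 - 2.300000)/(-9.033600 - (-11.931000)) = 5.017768; f(u_2) = 5.592534

5.01777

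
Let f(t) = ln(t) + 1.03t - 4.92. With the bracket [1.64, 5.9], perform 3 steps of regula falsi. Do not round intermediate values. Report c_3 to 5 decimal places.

f(1.640000) = -2.736104, f(5.900000) = 2.931952
step 1: c = 3.696402, f(c) = 0.194654 > 0 → new bracket [1.640000, 3.696402]
step 2: c = 3.559821, f(c) = 0.016325 > 0 → new bracket [1.640000, 3.559821]
step 3: c = 3.548434, f(c) = 0.001393 > 0 → new bracket [1.640000, 3.548434]

3.54843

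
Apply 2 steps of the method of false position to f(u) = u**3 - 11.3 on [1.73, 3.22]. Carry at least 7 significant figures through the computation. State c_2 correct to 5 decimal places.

False-position update: c = (a·f(b) − b·f(a))/(f(b) − f(a)); replace the endpoint whose sign matches f(c).
f(1.730000) = -6.122283, f(3.220000) = 22.086248
step 1: c = 2.053384, f(c) = -2.642134 < 0 → new bracket [2.053384, 3.220000]
step 2: c = 2.178033, f(c) = -0.967787 < 0 → new bracket [2.178033, 3.220000]

2.17803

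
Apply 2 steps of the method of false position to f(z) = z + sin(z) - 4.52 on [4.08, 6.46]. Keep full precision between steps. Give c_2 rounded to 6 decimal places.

False-position update: c = (a·f(b) − b·f(a))/(f(b) − f(a)); replace the endpoint whose sign matches f(c).
f(4.080000) = -1.246618, f(6.460000) = 2.115895
step 1: c = 4.962361, f(c) = -0.526558 < 0 → new bracket [4.962361, 6.460000]
step 2: c = 5.260794, f(c) = -0.112564 < 0 → new bracket [5.260794, 6.460000]

5.260794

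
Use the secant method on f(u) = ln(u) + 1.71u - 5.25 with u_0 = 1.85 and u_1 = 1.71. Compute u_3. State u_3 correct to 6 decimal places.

Secant update: u_(k+1) = u_k − f(u_k)·(u_k − u_(k-1))/(f(u_k) − f(u_(k-1))).
f(u_0) = -1.471314, f(u_1) = -1.789407
u_2 = 1.710000 - (-1.789407)·(1.710000 - 1.850000)/(-1.789407 - (-1.471314)) = 2.497561; f(u_2) = -0.063857
u_3 = 2.497561 - (-0.063857)·(2.497561 - 1.710000)/(-0.063857 - (-1.789407)) = 2.526706; f(u_3) = -0.002417

2.526706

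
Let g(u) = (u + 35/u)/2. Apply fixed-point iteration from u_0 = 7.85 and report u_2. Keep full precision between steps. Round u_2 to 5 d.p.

5.92069

u_1 = g(7.850000) = 6.154299
u_2 = g(6.154299) = 5.920690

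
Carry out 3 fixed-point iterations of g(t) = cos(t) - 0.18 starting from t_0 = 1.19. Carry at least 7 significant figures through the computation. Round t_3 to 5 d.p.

0.51549

t_1 = g(1.190000) = 0.191660
t_2 = g(0.191660) = 0.801689
t_3 = g(0.801689) = 0.515494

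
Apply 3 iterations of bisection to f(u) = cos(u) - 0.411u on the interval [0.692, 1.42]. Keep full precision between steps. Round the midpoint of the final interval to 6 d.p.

f(0.692000) = 0.485559, f(1.420000) = -0.433395 (opposite signs)
step 1: m = 1.056000, f(m) = 0.058342 > 0 → root in [1.056000, 1.420000]
step 2: m = 1.238000, f(m) = -0.182131 < 0 → root in [1.056000, 1.238000]
step 3: m = 1.147000, f(m) = -0.060193 < 0 → root in [1.056000, 1.147000]
Midpoint of [1.056000, 1.147000] = 1.101500

1.101500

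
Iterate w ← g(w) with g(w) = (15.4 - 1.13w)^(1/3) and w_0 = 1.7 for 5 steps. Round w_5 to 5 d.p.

2.33674

w_1 = g(1.700000) = 2.379866
w_2 = g(2.379866) = 2.333765
w_3 = g(2.333765) = 2.336949
w_4 = g(2.336949) = 2.336729
w_5 = g(2.336729) = 2.336744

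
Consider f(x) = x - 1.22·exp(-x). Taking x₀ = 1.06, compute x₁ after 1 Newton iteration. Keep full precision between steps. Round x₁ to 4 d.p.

f'(x) = 1 + 1.22·exp(-x)
x_0 = 1.060000: f = 0.637324, f' = 1.422676 → x_1 = 1.060000 - (0.637324)/(1.422676) = 0.612025

0.6120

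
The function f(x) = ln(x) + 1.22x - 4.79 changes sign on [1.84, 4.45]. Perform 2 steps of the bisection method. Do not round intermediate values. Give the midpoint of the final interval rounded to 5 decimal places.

2.81875

f(1.840000) = -1.935434, f(4.450000) = 2.131904 (opposite signs)
step 1: m = 3.145000, f(m) = 0.192714 > 0 → root in [1.840000, 3.145000]
step 2: m = 2.492500, f(m) = -0.835864 < 0 → root in [2.492500, 3.145000]
Midpoint of [2.492500, 3.145000] = 2.818750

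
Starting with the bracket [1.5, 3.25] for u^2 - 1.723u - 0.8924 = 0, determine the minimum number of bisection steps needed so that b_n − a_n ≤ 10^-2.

8

Initial width b − a = 3.25 − 1.5 = 1.750000.
After n steps the width is (b−a)/2^n; need (b−a)/2^n ≤ 10^-2.
So n ≥ log₂(1.750000/10^-2) = log₂(175.0000) ≈ 7.4512.
Hence n = 8.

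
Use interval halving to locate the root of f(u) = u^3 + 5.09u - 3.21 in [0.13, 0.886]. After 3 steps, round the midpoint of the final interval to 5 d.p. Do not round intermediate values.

0.55525

f(0.130000) = -2.546103, f(0.886000) = 1.995246 (opposite signs)
step 1: m = 0.508000, f(m) = -0.493183 < 0 → root in [0.508000, 0.886000]
step 2: m = 0.697000, f(m) = 0.676339 > 0 → root in [0.508000, 0.697000]
step 3: m = 0.602500, f(m) = 0.075436 > 0 → root in [0.508000, 0.602500]
Midpoint of [0.508000, 0.602500] = 0.555250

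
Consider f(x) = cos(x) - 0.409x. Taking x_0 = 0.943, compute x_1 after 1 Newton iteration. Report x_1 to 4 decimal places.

f'(x) = -sin(x) - 0.409
x_0 = 0.943000: f = 0.201676, f' = -1.218324 → x_1 = 0.943000 - (0.201676)/(-1.218324) = 1.108535

1.1085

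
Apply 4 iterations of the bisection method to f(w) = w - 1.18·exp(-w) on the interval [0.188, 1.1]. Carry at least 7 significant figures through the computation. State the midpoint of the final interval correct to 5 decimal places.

0.61550

f(0.188000) = -0.789765, f(1.100000) = 0.707212 (opposite signs)
step 1: m = 0.644000, f(m) = 0.024279 > 0 → root in [0.188000, 0.644000]
step 2: m = 0.416000, f(m) = -0.362423 < 0 → root in [0.416000, 0.644000]
step 3: m = 0.530000, f(m) = -0.164554 < 0 → root in [0.530000, 0.644000]
step 4: m = 0.587000, f(m) = -0.069071 < 0 → root in [0.587000, 0.644000]
Midpoint of [0.587000, 0.644000] = 0.615500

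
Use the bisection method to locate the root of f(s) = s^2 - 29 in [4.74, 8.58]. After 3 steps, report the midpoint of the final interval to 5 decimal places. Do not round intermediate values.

f(4.740000) = -6.532400, f(8.580000) = 44.616400 (opposite signs)
step 1: m = 6.660000, f(m) = 15.355600 > 0 → root in [4.740000, 6.660000]
step 2: m = 5.700000, f(m) = 3.490000 > 0 → root in [4.740000, 5.700000]
step 3: m = 5.220000, f(m) = -1.751600 < 0 → root in [5.220000, 5.700000]
Midpoint of [5.220000, 5.700000] = 5.460000

5.46000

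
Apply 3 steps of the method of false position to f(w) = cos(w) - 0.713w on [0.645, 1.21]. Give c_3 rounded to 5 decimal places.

f(0.645000) = 0.339215, f(1.210000) = -0.509711
step 1: c = 0.870763, f(c) = 0.023388 > 0 → new bracket [0.870763, 1.210000]
step 2: c = 0.885647, f(c) = 0.001323 > 0 → new bracket [0.885647, 1.210000]
step 3: c = 0.886486, f(c) = 0.000074 > 0 → new bracket [0.886486, 1.210000]

0.88649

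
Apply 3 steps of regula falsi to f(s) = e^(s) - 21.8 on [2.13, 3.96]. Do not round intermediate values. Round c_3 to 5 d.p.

False-position update: c = (a·f(b) − b·f(a))/(f(b) − f(a)); replace the endpoint whose sign matches f(c).
f(2.130000) = -13.385133, f(3.960000) = 30.657326
step 1: c = 2.686163, f(c) = -7.124739 < 0 → new bracket [2.686163, 3.960000]
step 2: c = 2.926376, f(c) = -3.140107 < 0 → new bracket [2.926376, 3.960000]
step 3: c = 3.022410, f(c) = -1.259264 < 0 → new bracket [3.022410, 3.960000]

3.02241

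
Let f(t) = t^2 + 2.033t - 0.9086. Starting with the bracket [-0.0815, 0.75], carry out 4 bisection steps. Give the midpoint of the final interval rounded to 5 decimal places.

0.36023

f(-0.081500) = -1.067647, f(0.750000) = 1.178650 (opposite signs)
step 1: m = 0.334250, f(m) = -0.117347 < 0 → root in [0.334250, 0.750000]
step 2: m = 0.542125, f(m) = 0.487440 > 0 → root in [0.334250, 0.542125]
step 3: m = 0.438187, f(m) = 0.174243 > 0 → root in [0.334250, 0.438187]
step 4: m = 0.386219, f(m) = 0.025748 > 0 → root in [0.334250, 0.386219]
Midpoint of [0.334250, 0.386219] = 0.360234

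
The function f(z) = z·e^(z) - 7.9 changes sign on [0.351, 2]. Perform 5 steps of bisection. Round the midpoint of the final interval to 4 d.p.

1.6135

f(0.351000) = -7.401409, f(2.000000) = 6.878112 (opposite signs)
step 1: m = 1.175500, f(m) = -4.091659 < 0 → root in [1.175500, 2.000000]
step 2: m = 1.587750, f(m) = -0.131571 < 0 → root in [1.587750, 2.000000]
step 3: m = 1.793875, f(m) = 2.886044 > 0 → root in [1.587750, 1.793875]
step 4: m = 1.690812, f(m) = 1.270774 > 0 → root in [1.587750, 1.690812]
step 5: m = 1.639281, f(m) = 0.544701 > 0 → root in [1.587750, 1.639281]
Midpoint of [1.587750, 1.639281] = 1.613516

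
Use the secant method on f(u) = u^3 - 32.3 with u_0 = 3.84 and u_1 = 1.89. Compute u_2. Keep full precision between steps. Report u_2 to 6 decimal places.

2.888961

Secant update: u_(k+1) = u_k − f(u_k)·(u_k − u_(k-1))/(f(u_k) − f(u_(k-1))).
f(u_0) = 24.323104, f(u_1) = -25.548731
u_2 = 1.890000 - (-25.548731)·(1.890000 - 3.840000)/(-25.548731 - (24.323104)) = 2.888961; f(u_2) = -8.188451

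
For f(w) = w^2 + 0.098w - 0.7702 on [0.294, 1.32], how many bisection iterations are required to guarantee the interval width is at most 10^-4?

Initial width b − a = 1.32 − 0.294 = 1.026000.
After n steps the width is (b−a)/2^n; need (b−a)/2^n ≤ 10^-4.
So n ≥ log₂(1.026000/10^-4) = log₂(10260.0000) ≈ 13.3247.
Hence n = 14.

14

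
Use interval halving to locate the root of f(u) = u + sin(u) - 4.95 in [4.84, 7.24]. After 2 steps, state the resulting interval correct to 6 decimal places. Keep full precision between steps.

f(4.840000) = -1.101869, f(7.240000) = 3.107361 (opposite signs)
step 1: m = 6.040000, f(m) = 0.849205 > 0 → root in [4.840000, 6.040000]
step 2: m = 5.440000, f(m) = -0.256765 < 0 → root in [5.440000, 6.040000]

[5.440000, 6.040000]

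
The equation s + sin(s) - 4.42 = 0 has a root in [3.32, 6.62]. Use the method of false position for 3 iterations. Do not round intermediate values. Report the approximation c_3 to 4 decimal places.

f(3.320000) = -1.277462, f(6.620000) = 2.530482
step 1: c = 4.427061, f(c) = -0.952509 < 0 → new bracket [4.427061, 6.620000]
step 2: c = 5.026773, f(c) = -0.344214 < 0 → new bracket [5.026773, 6.620000]
step 3: c = 5.217545, f(c) = -0.077554 < 0 → new bracket [5.217545, 6.620000]

5.2175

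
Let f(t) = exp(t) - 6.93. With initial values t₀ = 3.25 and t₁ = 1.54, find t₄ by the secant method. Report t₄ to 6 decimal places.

f(t_0) = 18.860340, f(t_1) = -2.265410
t_2 = 1.540000 - (-2.265410)·(1.540000 - 3.250000)/(-2.265410 - (18.860340)) = 1.723371; f(t_2) = -1.326614
t_3 = 1.723371 - (-1.326614)·(1.723371 - 1.540000)/(-1.326614 - (-2.265410)) = 1.982493; f(t_3) = 0.330822
t_4 = 1.982493 - (0.330822)·(1.982493 - 1.723371)/(0.330822 - (-1.326614)) = 1.930773; f(t_4) = -0.035165

1.930773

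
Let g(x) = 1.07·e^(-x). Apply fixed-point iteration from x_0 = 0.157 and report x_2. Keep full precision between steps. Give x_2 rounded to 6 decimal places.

x_1 = g(0.157000) = 0.914533
x_2 = g(0.914533) = 0.428753

0.428753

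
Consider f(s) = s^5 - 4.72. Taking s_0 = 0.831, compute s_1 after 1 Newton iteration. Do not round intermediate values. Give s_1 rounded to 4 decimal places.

f'(s) = 5s^4
s_0 = 0.831000: f = -4.323717, f' = 2.384372 → s_1 = 0.831000 - (-4.323717)/(2.384372) = 2.644356

2.6444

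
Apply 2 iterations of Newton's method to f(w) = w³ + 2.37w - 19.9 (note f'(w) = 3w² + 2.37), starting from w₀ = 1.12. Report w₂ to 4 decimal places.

2.7915

w_0 = 1.120000: f = -15.840672, f' = 6.133200 → w_1 = 1.120000 - (-15.840672)/(6.133200) = 3.702774
w_1 = 3.702774: f = 39.642606, f' = 43.501615 → w_2 = 3.702774 - (39.642606)/(43.501615) = 2.791484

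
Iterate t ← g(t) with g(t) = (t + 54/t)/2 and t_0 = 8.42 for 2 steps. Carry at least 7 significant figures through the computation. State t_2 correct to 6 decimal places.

7.348783

t_1 = g(8.420000) = 7.416651
t_2 = g(7.416651) = 7.348783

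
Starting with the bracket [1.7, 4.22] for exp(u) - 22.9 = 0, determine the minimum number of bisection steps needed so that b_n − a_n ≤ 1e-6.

Initial width b − a = 4.22 − 1.7 = 2.520000.
After n steps the width is (b−a)/2^n; need (b−a)/2^n ≤ 1e-6.
So n ≥ log₂(2.520000/1e-6) = log₂(2520000.0000) ≈ 21.2650.
Hence n = 22.

22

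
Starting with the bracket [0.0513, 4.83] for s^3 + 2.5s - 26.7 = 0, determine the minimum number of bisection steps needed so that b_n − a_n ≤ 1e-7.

26

Initial width b − a = 4.83 − 0.0513 = 4.778700.
After n steps the width is (b−a)/2^n; need (b−a)/2^n ≤ 1e-7.
So n ≥ log₂(4.778700/1e-7) = log₂(47787000.0000) ≈ 25.5101.
Hence n = 26.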